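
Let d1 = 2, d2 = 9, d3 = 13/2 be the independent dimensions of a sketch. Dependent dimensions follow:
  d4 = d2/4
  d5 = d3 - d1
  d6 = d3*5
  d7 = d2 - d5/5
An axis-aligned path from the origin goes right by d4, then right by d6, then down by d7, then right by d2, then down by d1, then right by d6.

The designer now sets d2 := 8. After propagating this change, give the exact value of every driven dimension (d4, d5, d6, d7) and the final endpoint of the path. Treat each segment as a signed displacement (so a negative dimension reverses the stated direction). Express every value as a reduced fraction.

d4 = 2
d5 = 9/2
d6 = 65/2
d7 = 71/10
endpoint = (75, -91/10)

Apply edit: d2 := 8
  d4 = d2/4 = 2
  d5 = d3 - d1 = 9/2
  d6 = d3*5 = 65/2
  d7 = d2 - d5/5 = 71/10
Walk from origin (0, 0):
  seg 1: right by d4 = 2 → (2, 0)
  seg 2: right by d6 = 65/2 → (69/2, 0)
  seg 3: down by d7 = 71/10 → (69/2, -71/10)
  seg 4: right by d2 = 8 → (85/2, -71/10)
  seg 5: down by d1 = 2 → (85/2, -91/10)
  seg 6: right by d6 = 65/2 → (75, -91/10)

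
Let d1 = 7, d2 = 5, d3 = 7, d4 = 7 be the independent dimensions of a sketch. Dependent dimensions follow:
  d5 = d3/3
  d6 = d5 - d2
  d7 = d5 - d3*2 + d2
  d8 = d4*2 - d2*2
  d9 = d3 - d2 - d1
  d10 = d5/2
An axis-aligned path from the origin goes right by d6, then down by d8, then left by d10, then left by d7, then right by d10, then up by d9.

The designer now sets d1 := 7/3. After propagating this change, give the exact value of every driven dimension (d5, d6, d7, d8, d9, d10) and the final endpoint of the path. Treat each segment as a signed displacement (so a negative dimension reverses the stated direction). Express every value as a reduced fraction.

Apply edit: d1 := 7/3
  d5 = d3/3 = 7/3
  d6 = d5 - d2 = -8/3
  d7 = d5 - d3*2 + d2 = -20/3
  d8 = d4*2 - d2*2 = 4
  d9 = d3 - d2 - d1 = -1/3
  d10 = d5/2 = 7/6
Walk from origin (0, 0):
  seg 1: right by d6 = -8/3 → (-8/3, 0)
  seg 2: down by d8 = 4 → (-8/3, -4)
  seg 3: left by d10 = 7/6 → (-23/6, -4)
  seg 4: left by d7 = -20/3 → (17/6, -4)
  seg 5: right by d10 = 7/6 → (4, -4)
  seg 6: up by d9 = -1/3 → (4, -13/3)

d5 = 7/3
d6 = -8/3
d7 = -20/3
d8 = 4
d9 = -1/3
d10 = 7/6
endpoint = (4, -13/3)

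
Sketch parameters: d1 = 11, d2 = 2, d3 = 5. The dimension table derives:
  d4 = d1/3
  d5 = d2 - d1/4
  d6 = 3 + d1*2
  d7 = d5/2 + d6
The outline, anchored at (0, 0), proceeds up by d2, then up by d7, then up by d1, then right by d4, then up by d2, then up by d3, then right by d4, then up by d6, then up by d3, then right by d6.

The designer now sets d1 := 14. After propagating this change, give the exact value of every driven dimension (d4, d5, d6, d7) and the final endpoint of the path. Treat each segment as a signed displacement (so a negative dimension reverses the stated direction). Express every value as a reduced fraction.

Apply edit: d1 := 14
  d4 = d1/3 = 14/3
  d5 = d2 - d1/4 = -3/2
  d6 = 3 + d1*2 = 31
  d7 = d5/2 + d6 = 121/4
Walk from origin (0, 0):
  seg 1: up by d2 = 2 → (0, 2)
  seg 2: up by d7 = 121/4 → (0, 129/4)
  seg 3: up by d1 = 14 → (0, 185/4)
  seg 4: right by d4 = 14/3 → (14/3, 185/4)
  seg 5: up by d2 = 2 → (14/3, 193/4)
  seg 6: up by d3 = 5 → (14/3, 213/4)
  seg 7: right by d4 = 14/3 → (28/3, 213/4)
  seg 8: up by d6 = 31 → (28/3, 337/4)
  seg 9: up by d3 = 5 → (28/3, 357/4)
  seg 10: right by d6 = 31 → (121/3, 357/4)

d4 = 14/3
d5 = -3/2
d6 = 31
d7 = 121/4
endpoint = (121/3, 357/4)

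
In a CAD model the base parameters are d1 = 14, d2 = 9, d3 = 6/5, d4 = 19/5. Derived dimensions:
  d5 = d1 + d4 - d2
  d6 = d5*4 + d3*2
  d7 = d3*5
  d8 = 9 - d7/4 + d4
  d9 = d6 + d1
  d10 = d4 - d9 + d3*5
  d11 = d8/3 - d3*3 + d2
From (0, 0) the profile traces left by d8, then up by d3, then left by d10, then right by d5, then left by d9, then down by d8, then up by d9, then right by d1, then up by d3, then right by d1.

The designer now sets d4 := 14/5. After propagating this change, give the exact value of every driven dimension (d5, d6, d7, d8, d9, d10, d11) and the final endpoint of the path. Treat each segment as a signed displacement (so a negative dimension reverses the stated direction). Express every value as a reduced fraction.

d5 = 39/5
d6 = 168/5
d7 = 6
d8 = 103/10
d9 = 238/5
d10 = -194/5
d11 = 53/6
endpoint = (167/10, 397/10)

Apply edit: d4 := 14/5
  d5 = d1 + d4 - d2 = 39/5
  d6 = d5*4 + d3*2 = 168/5
  d7 = d3*5 = 6
  d8 = 9 - d7/4 + d4 = 103/10
  d9 = d6 + d1 = 238/5
  d10 = d4 - d9 + d3*5 = -194/5
  d11 = d8/3 - d3*3 + d2 = 53/6
Walk from origin (0, 0):
  seg 1: left by d8 = 103/10 → (-103/10, 0)
  seg 2: up by d3 = 6/5 → (-103/10, 6/5)
  seg 3: left by d10 = -194/5 → (57/2, 6/5)
  seg 4: right by d5 = 39/5 → (363/10, 6/5)
  seg 5: left by d9 = 238/5 → (-113/10, 6/5)
  seg 6: down by d8 = 103/10 → (-113/10, -91/10)
  seg 7: up by d9 = 238/5 → (-113/10, 77/2)
  seg 8: right by d1 = 14 → (27/10, 77/2)
  seg 9: up by d3 = 6/5 → (27/10, 397/10)
  seg 10: right by d1 = 14 → (167/10, 397/10)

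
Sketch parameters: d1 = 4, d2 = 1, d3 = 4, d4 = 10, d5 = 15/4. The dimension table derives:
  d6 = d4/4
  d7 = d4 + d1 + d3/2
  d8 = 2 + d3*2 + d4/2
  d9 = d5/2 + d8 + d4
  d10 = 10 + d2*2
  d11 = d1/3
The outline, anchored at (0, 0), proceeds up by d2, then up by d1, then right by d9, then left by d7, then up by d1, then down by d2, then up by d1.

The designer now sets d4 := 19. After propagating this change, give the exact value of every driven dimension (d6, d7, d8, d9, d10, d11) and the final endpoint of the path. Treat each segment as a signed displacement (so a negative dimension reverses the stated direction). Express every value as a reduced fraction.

d6 = 19/4
d7 = 25
d8 = 39/2
d9 = 323/8
d10 = 12
d11 = 4/3
endpoint = (123/8, 12)

Apply edit: d4 := 19
  d6 = d4/4 = 19/4
  d7 = d4 + d1 + d3/2 = 25
  d8 = 2 + d3*2 + d4/2 = 39/2
  d9 = d5/2 + d8 + d4 = 323/8
  d10 = 10 + d2*2 = 12
  d11 = d1/3 = 4/3
Walk from origin (0, 0):
  seg 1: up by d2 = 1 → (0, 1)
  seg 2: up by d1 = 4 → (0, 5)
  seg 3: right by d9 = 323/8 → (323/8, 5)
  seg 4: left by d7 = 25 → (123/8, 5)
  seg 5: up by d1 = 4 → (123/8, 9)
  seg 6: down by d2 = 1 → (123/8, 8)
  seg 7: up by d1 = 4 → (123/8, 12)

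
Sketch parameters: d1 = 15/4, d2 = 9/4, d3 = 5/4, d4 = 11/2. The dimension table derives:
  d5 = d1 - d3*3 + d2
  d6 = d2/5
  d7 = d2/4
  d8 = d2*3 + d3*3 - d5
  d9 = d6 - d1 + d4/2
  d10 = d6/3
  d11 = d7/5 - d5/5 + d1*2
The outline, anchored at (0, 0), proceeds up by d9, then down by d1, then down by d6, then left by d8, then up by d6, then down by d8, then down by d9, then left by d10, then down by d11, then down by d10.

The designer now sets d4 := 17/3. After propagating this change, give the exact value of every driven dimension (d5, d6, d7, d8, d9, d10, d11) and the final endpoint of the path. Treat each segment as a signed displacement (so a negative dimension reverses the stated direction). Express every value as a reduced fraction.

d5 = 9/4
d6 = 9/20
d7 = 9/16
d8 = 33/4
d9 = -7/15
d10 = 3/20
d11 = 573/80
endpoint = (-42/5, -309/16)

Apply edit: d4 := 17/3
  d5 = d1 - d3*3 + d2 = 9/4
  d6 = d2/5 = 9/20
  d7 = d2/4 = 9/16
  d8 = d2*3 + d3*3 - d5 = 33/4
  d9 = d6 - d1 + d4/2 = -7/15
  d10 = d6/3 = 3/20
  d11 = d7/5 - d5/5 + d1*2 = 573/80
Walk from origin (0, 0):
  seg 1: up by d9 = -7/15 → (0, -7/15)
  seg 2: down by d1 = 15/4 → (0, -253/60)
  seg 3: down by d6 = 9/20 → (0, -14/3)
  seg 4: left by d8 = 33/4 → (-33/4, -14/3)
  seg 5: up by d6 = 9/20 → (-33/4, -253/60)
  seg 6: down by d8 = 33/4 → (-33/4, -187/15)
  seg 7: down by d9 = -7/15 → (-33/4, -12)
  seg 8: left by d10 = 3/20 → (-42/5, -12)
  seg 9: down by d11 = 573/80 → (-42/5, -1533/80)
  seg 10: down by d10 = 3/20 → (-42/5, -309/16)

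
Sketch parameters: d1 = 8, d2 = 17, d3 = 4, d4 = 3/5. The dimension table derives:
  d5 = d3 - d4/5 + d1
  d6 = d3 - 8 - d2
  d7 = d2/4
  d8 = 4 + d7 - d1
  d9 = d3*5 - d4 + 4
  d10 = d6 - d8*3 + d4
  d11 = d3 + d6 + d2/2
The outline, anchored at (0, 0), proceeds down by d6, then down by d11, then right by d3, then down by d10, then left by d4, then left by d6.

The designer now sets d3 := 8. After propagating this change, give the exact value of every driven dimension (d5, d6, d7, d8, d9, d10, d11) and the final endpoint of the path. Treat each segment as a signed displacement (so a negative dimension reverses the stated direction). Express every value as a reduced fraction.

Apply edit: d3 := 8
  d5 = d3 - d4/5 + d1 = 397/25
  d6 = d3 - 8 - d2 = -17
  d7 = d2/4 = 17/4
  d8 = 4 + d7 - d1 = 1/4
  d9 = d3*5 - d4 + 4 = 217/5
  d10 = d6 - d8*3 + d4 = -343/20
  d11 = d3 + d6 + d2/2 = -1/2
Walk from origin (0, 0):
  seg 1: down by d6 = -17 → (0, 17)
  seg 2: down by d11 = -1/2 → (0, 35/2)
  seg 3: right by d3 = 8 → (8, 35/2)
  seg 4: down by d10 = -343/20 → (8, 693/20)
  seg 5: left by d4 = 3/5 → (37/5, 693/20)
  seg 6: left by d6 = -17 → (122/5, 693/20)

d5 = 397/25
d6 = -17
d7 = 17/4
d8 = 1/4
d9 = 217/5
d10 = -343/20
d11 = -1/2
endpoint = (122/5, 693/20)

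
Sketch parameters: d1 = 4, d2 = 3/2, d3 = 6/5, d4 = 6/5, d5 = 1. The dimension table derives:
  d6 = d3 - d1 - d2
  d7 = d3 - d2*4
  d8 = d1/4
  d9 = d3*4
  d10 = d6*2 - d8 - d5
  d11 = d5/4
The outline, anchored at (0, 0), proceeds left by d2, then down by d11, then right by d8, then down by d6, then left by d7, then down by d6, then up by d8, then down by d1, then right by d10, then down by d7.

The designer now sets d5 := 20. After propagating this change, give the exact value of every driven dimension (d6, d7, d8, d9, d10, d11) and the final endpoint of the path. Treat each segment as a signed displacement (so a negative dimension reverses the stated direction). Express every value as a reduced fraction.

Apply edit: d5 := 20
  d6 = d3 - d1 - d2 = -43/10
  d7 = d3 - d2*4 = -24/5
  d8 = d1/4 = 1
  d9 = d3*4 = 24/5
  d10 = d6*2 - d8 - d5 = -148/5
  d11 = d5/4 = 5
Walk from origin (0, 0):
  seg 1: left by d2 = 3/2 → (-3/2, 0)
  seg 2: down by d11 = 5 → (-3/2, -5)
  seg 3: right by d8 = 1 → (-1/2, -5)
  seg 4: down by d6 = -43/10 → (-1/2, -7/10)
  seg 5: left by d7 = -24/5 → (43/10, -7/10)
  seg 6: down by d6 = -43/10 → (43/10, 18/5)
  seg 7: up by d8 = 1 → (43/10, 23/5)
  seg 8: down by d1 = 4 → (43/10, 3/5)
  seg 9: right by d10 = -148/5 → (-253/10, 3/5)
  seg 10: down by d7 = -24/5 → (-253/10, 27/5)

d6 = -43/10
d7 = -24/5
d8 = 1
d9 = 24/5
d10 = -148/5
d11 = 5
endpoint = (-253/10, 27/5)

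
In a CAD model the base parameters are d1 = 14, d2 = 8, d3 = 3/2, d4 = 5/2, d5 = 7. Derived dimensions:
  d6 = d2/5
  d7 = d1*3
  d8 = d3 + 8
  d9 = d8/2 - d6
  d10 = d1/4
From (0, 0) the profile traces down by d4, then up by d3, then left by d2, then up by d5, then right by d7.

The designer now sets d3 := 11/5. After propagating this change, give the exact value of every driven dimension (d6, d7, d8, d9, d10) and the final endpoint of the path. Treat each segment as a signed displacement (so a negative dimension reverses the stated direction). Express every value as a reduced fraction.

d6 = 8/5
d7 = 42
d8 = 51/5
d9 = 7/2
d10 = 7/2
endpoint = (34, 67/10)

Apply edit: d3 := 11/5
  d6 = d2/5 = 8/5
  d7 = d1*3 = 42
  d8 = d3 + 8 = 51/5
  d9 = d8/2 - d6 = 7/2
  d10 = d1/4 = 7/2
Walk from origin (0, 0):
  seg 1: down by d4 = 5/2 → (0, -5/2)
  seg 2: up by d3 = 11/5 → (0, -3/10)
  seg 3: left by d2 = 8 → (-8, -3/10)
  seg 4: up by d5 = 7 → (-8, 67/10)
  seg 5: right by d7 = 42 → (34, 67/10)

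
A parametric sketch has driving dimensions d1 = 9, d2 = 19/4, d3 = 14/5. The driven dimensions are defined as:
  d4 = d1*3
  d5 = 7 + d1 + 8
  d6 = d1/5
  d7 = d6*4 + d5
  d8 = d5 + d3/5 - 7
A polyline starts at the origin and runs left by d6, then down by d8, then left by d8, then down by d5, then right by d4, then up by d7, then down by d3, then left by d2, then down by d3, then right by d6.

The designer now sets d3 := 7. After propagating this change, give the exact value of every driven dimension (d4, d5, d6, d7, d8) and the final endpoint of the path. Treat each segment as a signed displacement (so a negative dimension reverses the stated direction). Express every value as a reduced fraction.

d4 = 27
d5 = 24
d6 = 9/5
d7 = 156/5
d8 = 92/5
endpoint = (77/20, -126/5)

Apply edit: d3 := 7
  d4 = d1*3 = 27
  d5 = 7 + d1 + 8 = 24
  d6 = d1/5 = 9/5
  d7 = d6*4 + d5 = 156/5
  d8 = d5 + d3/5 - 7 = 92/5
Walk from origin (0, 0):
  seg 1: left by d6 = 9/5 → (-9/5, 0)
  seg 2: down by d8 = 92/5 → (-9/5, -92/5)
  seg 3: left by d8 = 92/5 → (-101/5, -92/5)
  seg 4: down by d5 = 24 → (-101/5, -212/5)
  seg 5: right by d4 = 27 → (34/5, -212/5)
  seg 6: up by d7 = 156/5 → (34/5, -56/5)
  seg 7: down by d3 = 7 → (34/5, -91/5)
  seg 8: left by d2 = 19/4 → (41/20, -91/5)
  seg 9: down by d3 = 7 → (41/20, -126/5)
  seg 10: right by d6 = 9/5 → (77/20, -126/5)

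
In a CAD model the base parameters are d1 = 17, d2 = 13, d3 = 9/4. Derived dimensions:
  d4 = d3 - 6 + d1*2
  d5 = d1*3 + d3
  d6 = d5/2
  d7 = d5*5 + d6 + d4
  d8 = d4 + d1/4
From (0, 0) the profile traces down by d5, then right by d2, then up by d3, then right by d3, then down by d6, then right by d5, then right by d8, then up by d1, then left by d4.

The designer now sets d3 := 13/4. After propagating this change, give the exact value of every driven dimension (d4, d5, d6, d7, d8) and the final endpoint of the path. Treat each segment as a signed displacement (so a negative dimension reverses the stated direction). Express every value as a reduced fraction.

Apply edit: d3 := 13/4
  d4 = d3 - 6 + d1*2 = 125/4
  d5 = d1*3 + d3 = 217/4
  d6 = d5/2 = 217/8
  d7 = d5*5 + d6 + d4 = 2637/8
  d8 = d4 + d1/4 = 71/2
Walk from origin (0, 0):
  seg 1: down by d5 = 217/4 → (0, -217/4)
  seg 2: right by d2 = 13 → (13, -217/4)
  seg 3: up by d3 = 13/4 → (13, -51)
  seg 4: right by d3 = 13/4 → (65/4, -51)
  seg 5: down by d6 = 217/8 → (65/4, -625/8)
  seg 6: right by d5 = 217/4 → (141/2, -625/8)
  seg 7: right by d8 = 71/2 → (106, -625/8)
  seg 8: up by d1 = 17 → (106, -489/8)
  seg 9: left by d4 = 125/4 → (299/4, -489/8)

d4 = 125/4
d5 = 217/4
d6 = 217/8
d7 = 2637/8
d8 = 71/2
endpoint = (299/4, -489/8)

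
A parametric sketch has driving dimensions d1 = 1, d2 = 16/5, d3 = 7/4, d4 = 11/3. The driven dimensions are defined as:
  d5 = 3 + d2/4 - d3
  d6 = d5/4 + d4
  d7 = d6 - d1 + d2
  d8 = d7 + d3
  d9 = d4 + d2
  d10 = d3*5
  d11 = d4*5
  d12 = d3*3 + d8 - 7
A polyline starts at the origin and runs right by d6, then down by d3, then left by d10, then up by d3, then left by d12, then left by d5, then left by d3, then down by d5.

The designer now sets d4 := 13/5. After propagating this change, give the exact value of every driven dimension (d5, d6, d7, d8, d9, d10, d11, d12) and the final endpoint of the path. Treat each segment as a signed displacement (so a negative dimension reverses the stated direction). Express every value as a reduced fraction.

d5 = 41/20
d6 = 249/80
d7 = 85/16
d8 = 113/16
d9 = 29/5
d10 = 35/4
d11 = 13
d12 = 85/16
endpoint = (-59/4, -41/20)

Apply edit: d4 := 13/5
  d5 = 3 + d2/4 - d3 = 41/20
  d6 = d5/4 + d4 = 249/80
  d7 = d6 - d1 + d2 = 85/16
  d8 = d7 + d3 = 113/16
  d9 = d4 + d2 = 29/5
  d10 = d3*5 = 35/4
  d11 = d4*5 = 13
  d12 = d3*3 + d8 - 7 = 85/16
Walk from origin (0, 0):
  seg 1: right by d6 = 249/80 → (249/80, 0)
  seg 2: down by d3 = 7/4 → (249/80, -7/4)
  seg 3: left by d10 = 35/4 → (-451/80, -7/4)
  seg 4: up by d3 = 7/4 → (-451/80, 0)
  seg 5: left by d12 = 85/16 → (-219/20, 0)
  seg 6: left by d5 = 41/20 → (-13, 0)
  seg 7: left by d3 = 7/4 → (-59/4, 0)
  seg 8: down by d5 = 41/20 → (-59/4, -41/20)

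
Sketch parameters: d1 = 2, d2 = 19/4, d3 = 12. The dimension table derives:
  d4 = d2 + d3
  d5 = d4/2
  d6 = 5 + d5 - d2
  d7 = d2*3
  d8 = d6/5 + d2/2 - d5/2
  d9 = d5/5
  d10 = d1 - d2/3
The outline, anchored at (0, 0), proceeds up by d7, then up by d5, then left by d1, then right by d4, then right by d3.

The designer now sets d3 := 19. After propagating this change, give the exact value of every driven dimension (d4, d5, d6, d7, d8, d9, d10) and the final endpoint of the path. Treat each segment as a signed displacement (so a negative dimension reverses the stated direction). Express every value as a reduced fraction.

Apply edit: d3 := 19
  d4 = d2 + d3 = 95/4
  d5 = d4/2 = 95/8
  d6 = 5 + d5 - d2 = 97/8
  d7 = d2*3 = 57/4
  d8 = d6/5 + d2/2 - d5/2 = -91/80
  d9 = d5/5 = 19/8
  d10 = d1 - d2/3 = 5/12
Walk from origin (0, 0):
  seg 1: up by d7 = 57/4 → (0, 57/4)
  seg 2: up by d5 = 95/8 → (0, 209/8)
  seg 3: left by d1 = 2 → (-2, 209/8)
  seg 4: right by d4 = 95/4 → (87/4, 209/8)
  seg 5: right by d3 = 19 → (163/4, 209/8)

d4 = 95/4
d5 = 95/8
d6 = 97/8
d7 = 57/4
d8 = -91/80
d9 = 19/8
d10 = 5/12
endpoint = (163/4, 209/8)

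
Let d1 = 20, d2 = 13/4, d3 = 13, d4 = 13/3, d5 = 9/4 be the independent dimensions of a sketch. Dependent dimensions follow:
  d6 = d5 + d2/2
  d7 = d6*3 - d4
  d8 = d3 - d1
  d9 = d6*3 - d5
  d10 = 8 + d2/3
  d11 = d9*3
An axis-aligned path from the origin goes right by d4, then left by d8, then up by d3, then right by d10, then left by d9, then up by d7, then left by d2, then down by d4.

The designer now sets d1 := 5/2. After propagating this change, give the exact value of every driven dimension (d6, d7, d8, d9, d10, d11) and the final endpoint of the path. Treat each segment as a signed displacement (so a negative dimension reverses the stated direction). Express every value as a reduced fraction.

Apply edit: d1 := 5/2
  d6 = d5 + d2/2 = 31/8
  d7 = d6*3 - d4 = 175/24
  d8 = d3 - d1 = 21/2
  d9 = d6*3 - d5 = 75/8
  d10 = 8 + d2/3 = 109/12
  d11 = d9*3 = 225/8
Walk from origin (0, 0):
  seg 1: right by d4 = 13/3 → (13/3, 0)
  seg 2: left by d8 = 21/2 → (-37/6, 0)
  seg 3: up by d3 = 13 → (-37/6, 13)
  seg 4: right by d10 = 109/12 → (35/12, 13)
  seg 5: left by d9 = 75/8 → (-155/24, 13)
  seg 6: up by d7 = 175/24 → (-155/24, 487/24)
  seg 7: left by d2 = 13/4 → (-233/24, 487/24)
  seg 8: down by d4 = 13/3 → (-233/24, 383/24)

d6 = 31/8
d7 = 175/24
d8 = 21/2
d9 = 75/8
d10 = 109/12
d11 = 225/8
endpoint = (-233/24, 383/24)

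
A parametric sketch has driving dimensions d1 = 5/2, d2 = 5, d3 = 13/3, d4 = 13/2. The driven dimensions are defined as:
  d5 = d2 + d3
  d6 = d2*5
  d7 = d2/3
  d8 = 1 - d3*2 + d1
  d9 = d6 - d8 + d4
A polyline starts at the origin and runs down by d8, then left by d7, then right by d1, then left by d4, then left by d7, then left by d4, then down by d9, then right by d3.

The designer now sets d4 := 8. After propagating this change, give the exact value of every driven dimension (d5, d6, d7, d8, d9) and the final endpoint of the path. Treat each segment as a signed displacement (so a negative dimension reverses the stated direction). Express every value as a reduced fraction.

Apply edit: d4 := 8
  d5 = d2 + d3 = 28/3
  d6 = d2*5 = 25
  d7 = d2/3 = 5/3
  d8 = 1 - d3*2 + d1 = -31/6
  d9 = d6 - d8 + d4 = 229/6
Walk from origin (0, 0):
  seg 1: down by d8 = -31/6 → (0, 31/6)
  seg 2: left by d7 = 5/3 → (-5/3, 31/6)
  seg 3: right by d1 = 5/2 → (5/6, 31/6)
  seg 4: left by d4 = 8 → (-43/6, 31/6)
  seg 5: left by d7 = 5/3 → (-53/6, 31/6)
  seg 6: left by d4 = 8 → (-101/6, 31/6)
  seg 7: down by d9 = 229/6 → (-101/6, -33)
  seg 8: right by d3 = 13/3 → (-25/2, -33)

d5 = 28/3
d6 = 25
d7 = 5/3
d8 = -31/6
d9 = 229/6
endpoint = (-25/2, -33)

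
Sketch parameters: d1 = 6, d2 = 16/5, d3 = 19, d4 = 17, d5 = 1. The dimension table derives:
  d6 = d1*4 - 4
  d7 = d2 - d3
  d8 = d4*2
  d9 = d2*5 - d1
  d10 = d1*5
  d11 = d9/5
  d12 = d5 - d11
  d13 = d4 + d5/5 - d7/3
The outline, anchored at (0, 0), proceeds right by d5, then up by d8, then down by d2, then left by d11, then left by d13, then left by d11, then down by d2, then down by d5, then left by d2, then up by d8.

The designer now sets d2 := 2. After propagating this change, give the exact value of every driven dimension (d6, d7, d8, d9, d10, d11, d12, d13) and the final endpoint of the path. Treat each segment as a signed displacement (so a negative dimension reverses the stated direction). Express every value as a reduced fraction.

d6 = 20
d7 = -17
d8 = 34
d9 = 4
d10 = 30
d11 = 4/5
d12 = 1/5
d13 = 343/15
endpoint = (-382/15, 63)

Apply edit: d2 := 2
  d6 = d1*4 - 4 = 20
  d7 = d2 - d3 = -17
  d8 = d4*2 = 34
  d9 = d2*5 - d1 = 4
  d10 = d1*5 = 30
  d11 = d9/5 = 4/5
  d12 = d5 - d11 = 1/5
  d13 = d4 + d5/5 - d7/3 = 343/15
Walk from origin (0, 0):
  seg 1: right by d5 = 1 → (1, 0)
  seg 2: up by d8 = 34 → (1, 34)
  seg 3: down by d2 = 2 → (1, 32)
  seg 4: left by d11 = 4/5 → (1/5, 32)
  seg 5: left by d13 = 343/15 → (-68/3, 32)
  seg 6: left by d11 = 4/5 → (-352/15, 32)
  seg 7: down by d2 = 2 → (-352/15, 30)
  seg 8: down by d5 = 1 → (-352/15, 29)
  seg 9: left by d2 = 2 → (-382/15, 29)
  seg 10: up by d8 = 34 → (-382/15, 63)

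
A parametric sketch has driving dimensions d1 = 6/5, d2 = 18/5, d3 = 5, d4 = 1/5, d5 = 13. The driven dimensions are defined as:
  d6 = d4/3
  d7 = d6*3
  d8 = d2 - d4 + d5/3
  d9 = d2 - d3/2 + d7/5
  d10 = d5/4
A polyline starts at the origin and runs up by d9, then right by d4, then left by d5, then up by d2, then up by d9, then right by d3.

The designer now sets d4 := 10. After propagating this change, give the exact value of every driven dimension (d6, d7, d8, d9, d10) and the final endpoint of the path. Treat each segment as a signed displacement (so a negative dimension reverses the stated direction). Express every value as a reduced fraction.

d6 = 10/3
d7 = 10
d8 = -31/15
d9 = 31/10
d10 = 13/4
endpoint = (2, 49/5)

Apply edit: d4 := 10
  d6 = d4/3 = 10/3
  d7 = d6*3 = 10
  d8 = d2 - d4 + d5/3 = -31/15
  d9 = d2 - d3/2 + d7/5 = 31/10
  d10 = d5/4 = 13/4
Walk from origin (0, 0):
  seg 1: up by d9 = 31/10 → (0, 31/10)
  seg 2: right by d4 = 10 → (10, 31/10)
  seg 3: left by d5 = 13 → (-3, 31/10)
  seg 4: up by d2 = 18/5 → (-3, 67/10)
  seg 5: up by d9 = 31/10 → (-3, 49/5)
  seg 6: right by d3 = 5 → (2, 49/5)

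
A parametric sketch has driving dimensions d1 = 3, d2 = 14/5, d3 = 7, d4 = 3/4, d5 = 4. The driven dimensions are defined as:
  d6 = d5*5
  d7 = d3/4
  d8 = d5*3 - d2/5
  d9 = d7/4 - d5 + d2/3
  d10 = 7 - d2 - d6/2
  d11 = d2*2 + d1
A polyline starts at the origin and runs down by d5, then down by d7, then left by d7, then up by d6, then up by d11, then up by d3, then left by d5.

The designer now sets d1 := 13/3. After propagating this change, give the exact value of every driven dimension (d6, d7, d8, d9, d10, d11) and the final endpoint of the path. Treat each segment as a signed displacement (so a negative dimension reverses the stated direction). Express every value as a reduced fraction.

Apply edit: d1 := 13/3
  d6 = d5*5 = 20
  d7 = d3/4 = 7/4
  d8 = d5*3 - d2/5 = 286/25
  d9 = d7/4 - d5 + d2/3 = -631/240
  d10 = 7 - d2 - d6/2 = -29/5
  d11 = d2*2 + d1 = 149/15
Walk from origin (0, 0):
  seg 1: down by d5 = 4 → (0, -4)
  seg 2: down by d7 = 7/4 → (0, -23/4)
  seg 3: left by d7 = 7/4 → (-7/4, -23/4)
  seg 4: up by d6 = 20 → (-7/4, 57/4)
  seg 5: up by d11 = 149/15 → (-7/4, 1451/60)
  seg 6: up by d3 = 7 → (-7/4, 1871/60)
  seg 7: left by d5 = 4 → (-23/4, 1871/60)

d6 = 20
d7 = 7/4
d8 = 286/25
d9 = -631/240
d10 = -29/5
d11 = 149/15
endpoint = (-23/4, 1871/60)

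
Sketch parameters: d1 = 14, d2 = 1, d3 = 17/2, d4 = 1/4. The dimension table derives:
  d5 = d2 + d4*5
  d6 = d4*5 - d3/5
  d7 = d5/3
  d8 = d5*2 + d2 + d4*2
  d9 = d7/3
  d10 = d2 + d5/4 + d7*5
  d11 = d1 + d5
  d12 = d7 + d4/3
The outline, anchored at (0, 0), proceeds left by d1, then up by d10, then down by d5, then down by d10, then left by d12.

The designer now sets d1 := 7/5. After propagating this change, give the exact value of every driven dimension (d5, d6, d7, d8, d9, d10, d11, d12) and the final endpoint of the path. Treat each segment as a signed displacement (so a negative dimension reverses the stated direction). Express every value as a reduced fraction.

Apply edit: d1 := 7/5
  d5 = d2 + d4*5 = 9/4
  d6 = d4*5 - d3/5 = -9/20
  d7 = d5/3 = 3/4
  d8 = d5*2 + d2 + d4*2 = 6
  d9 = d7/3 = 1/4
  d10 = d2 + d5/4 + d7*5 = 85/16
  d11 = d1 + d5 = 73/20
  d12 = d7 + d4/3 = 5/6
Walk from origin (0, 0):
  seg 1: left by d1 = 7/5 → (-7/5, 0)
  seg 2: up by d10 = 85/16 → (-7/5, 85/16)
  seg 3: down by d5 = 9/4 → (-7/5, 49/16)
  seg 4: down by d10 = 85/16 → (-7/5, -9/4)
  seg 5: left by d12 = 5/6 → (-67/30, -9/4)

d5 = 9/4
d6 = -9/20
d7 = 3/4
d8 = 6
d9 = 1/4
d10 = 85/16
d11 = 73/20
d12 = 5/6
endpoint = (-67/30, -9/4)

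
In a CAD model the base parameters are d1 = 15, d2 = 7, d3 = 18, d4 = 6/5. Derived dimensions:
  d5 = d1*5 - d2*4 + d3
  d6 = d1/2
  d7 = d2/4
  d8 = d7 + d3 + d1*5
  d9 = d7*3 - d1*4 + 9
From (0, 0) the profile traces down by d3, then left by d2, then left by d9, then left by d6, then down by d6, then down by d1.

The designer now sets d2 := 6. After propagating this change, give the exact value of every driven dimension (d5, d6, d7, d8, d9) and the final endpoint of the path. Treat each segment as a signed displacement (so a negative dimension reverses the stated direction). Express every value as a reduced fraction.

d5 = 69
d6 = 15/2
d7 = 3/2
d8 = 189/2
d9 = -93/2
endpoint = (33, -81/2)

Apply edit: d2 := 6
  d5 = d1*5 - d2*4 + d3 = 69
  d6 = d1/2 = 15/2
  d7 = d2/4 = 3/2
  d8 = d7 + d3 + d1*5 = 189/2
  d9 = d7*3 - d1*4 + 9 = -93/2
Walk from origin (0, 0):
  seg 1: down by d3 = 18 → (0, -18)
  seg 2: left by d2 = 6 → (-6, -18)
  seg 3: left by d9 = -93/2 → (81/2, -18)
  seg 4: left by d6 = 15/2 → (33, -18)
  seg 5: down by d6 = 15/2 → (33, -51/2)
  seg 6: down by d1 = 15 → (33, -81/2)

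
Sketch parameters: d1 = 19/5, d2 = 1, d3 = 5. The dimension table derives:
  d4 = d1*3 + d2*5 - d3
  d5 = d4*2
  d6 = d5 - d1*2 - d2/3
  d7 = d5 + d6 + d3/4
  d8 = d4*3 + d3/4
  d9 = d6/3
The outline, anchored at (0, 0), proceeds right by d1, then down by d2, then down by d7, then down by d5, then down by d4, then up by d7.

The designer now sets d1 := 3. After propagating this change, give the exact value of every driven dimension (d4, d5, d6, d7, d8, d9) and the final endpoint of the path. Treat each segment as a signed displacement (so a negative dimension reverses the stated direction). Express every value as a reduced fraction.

d4 = 9
d5 = 18
d6 = 35/3
d7 = 371/12
d8 = 113/4
d9 = 35/9
endpoint = (3, -28)

Apply edit: d1 := 3
  d4 = d1*3 + d2*5 - d3 = 9
  d5 = d4*2 = 18
  d6 = d5 - d1*2 - d2/3 = 35/3
  d7 = d5 + d6 + d3/4 = 371/12
  d8 = d4*3 + d3/4 = 113/4
  d9 = d6/3 = 35/9
Walk from origin (0, 0):
  seg 1: right by d1 = 3 → (3, 0)
  seg 2: down by d2 = 1 → (3, -1)
  seg 3: down by d7 = 371/12 → (3, -383/12)
  seg 4: down by d5 = 18 → (3, -599/12)
  seg 5: down by d4 = 9 → (3, -707/12)
  seg 6: up by d7 = 371/12 → (3, -28)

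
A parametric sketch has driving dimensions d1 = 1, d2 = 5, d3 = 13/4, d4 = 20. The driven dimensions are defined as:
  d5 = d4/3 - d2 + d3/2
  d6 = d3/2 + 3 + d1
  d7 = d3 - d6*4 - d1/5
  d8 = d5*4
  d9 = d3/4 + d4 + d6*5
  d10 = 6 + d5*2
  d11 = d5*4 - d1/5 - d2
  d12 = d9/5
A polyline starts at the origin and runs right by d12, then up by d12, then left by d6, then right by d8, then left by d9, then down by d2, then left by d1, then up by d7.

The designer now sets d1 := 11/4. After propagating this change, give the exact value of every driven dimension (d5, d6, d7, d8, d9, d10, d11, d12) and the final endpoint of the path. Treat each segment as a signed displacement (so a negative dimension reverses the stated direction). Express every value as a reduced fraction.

Apply edit: d1 := 11/4
  d5 = d4/3 - d2 + d3/2 = 79/24
  d6 = d3/2 + 3 + d1 = 59/8
  d7 = d3 - d6*4 - d1/5 = -134/5
  d8 = d5*4 = 79/6
  d9 = d3/4 + d4 + d6*5 = 923/16
  d10 = 6 + d5*2 = 151/12
  d11 = d5*4 - d1/5 - d2 = 457/60
  d12 = d9/5 = 923/80
Walk from origin (0, 0):
  seg 1: right by d12 = 923/80 → (923/80, 0)
  seg 2: up by d12 = 923/80 → (923/80, 923/80)
  seg 3: left by d6 = 59/8 → (333/80, 923/80)
  seg 4: right by d8 = 79/6 → (4159/240, 923/80)
  seg 5: left by d9 = 923/16 → (-4843/120, 923/80)
  seg 6: down by d2 = 5 → (-4843/120, 523/80)
  seg 7: left by d1 = 11/4 → (-5173/120, 523/80)
  seg 8: up by d7 = -134/5 → (-5173/120, -1621/80)

d5 = 79/24
d6 = 59/8
d7 = -134/5
d8 = 79/6
d9 = 923/16
d10 = 151/12
d11 = 457/60
d12 = 923/80
endpoint = (-5173/120, -1621/80)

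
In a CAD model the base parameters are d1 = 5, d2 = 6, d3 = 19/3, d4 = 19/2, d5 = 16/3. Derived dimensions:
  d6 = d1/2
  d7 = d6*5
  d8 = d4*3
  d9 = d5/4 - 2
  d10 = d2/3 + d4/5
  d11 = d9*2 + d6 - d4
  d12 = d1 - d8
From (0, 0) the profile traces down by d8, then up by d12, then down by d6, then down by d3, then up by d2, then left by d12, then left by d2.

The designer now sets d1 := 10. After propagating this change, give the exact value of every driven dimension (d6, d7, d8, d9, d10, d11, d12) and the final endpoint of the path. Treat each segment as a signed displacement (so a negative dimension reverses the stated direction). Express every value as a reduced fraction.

d6 = 5
d7 = 25
d8 = 57/2
d9 = -2/3
d10 = 39/10
d11 = -35/6
d12 = -37/2
endpoint = (25/2, -157/3)

Apply edit: d1 := 10
  d6 = d1/2 = 5
  d7 = d6*5 = 25
  d8 = d4*3 = 57/2
  d9 = d5/4 - 2 = -2/3
  d10 = d2/3 + d4/5 = 39/10
  d11 = d9*2 + d6 - d4 = -35/6
  d12 = d1 - d8 = -37/2
Walk from origin (0, 0):
  seg 1: down by d8 = 57/2 → (0, -57/2)
  seg 2: up by d12 = -37/2 → (0, -47)
  seg 3: down by d6 = 5 → (0, -52)
  seg 4: down by d3 = 19/3 → (0, -175/3)
  seg 5: up by d2 = 6 → (0, -157/3)
  seg 6: left by d12 = -37/2 → (37/2, -157/3)
  seg 7: left by d2 = 6 → (25/2, -157/3)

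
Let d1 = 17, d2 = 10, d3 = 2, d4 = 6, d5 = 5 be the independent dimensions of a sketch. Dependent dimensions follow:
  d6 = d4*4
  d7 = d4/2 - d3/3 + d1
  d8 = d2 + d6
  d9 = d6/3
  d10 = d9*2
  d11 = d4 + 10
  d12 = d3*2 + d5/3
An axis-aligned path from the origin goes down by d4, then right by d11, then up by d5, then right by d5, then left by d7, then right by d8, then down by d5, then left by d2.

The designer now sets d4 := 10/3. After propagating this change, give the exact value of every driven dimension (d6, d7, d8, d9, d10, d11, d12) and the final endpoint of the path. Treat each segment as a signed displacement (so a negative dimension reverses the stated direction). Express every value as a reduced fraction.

d6 = 40/3
d7 = 18
d8 = 70/3
d9 = 40/9
d10 = 80/9
d11 = 40/3
d12 = 17/3
endpoint = (41/3, -10/3)

Apply edit: d4 := 10/3
  d6 = d4*4 = 40/3
  d7 = d4/2 - d3/3 + d1 = 18
  d8 = d2 + d6 = 70/3
  d9 = d6/3 = 40/9
  d10 = d9*2 = 80/9
  d11 = d4 + 10 = 40/3
  d12 = d3*2 + d5/3 = 17/3
Walk from origin (0, 0):
  seg 1: down by d4 = 10/3 → (0, -10/3)
  seg 2: right by d11 = 40/3 → (40/3, -10/3)
  seg 3: up by d5 = 5 → (40/3, 5/3)
  seg 4: right by d5 = 5 → (55/3, 5/3)
  seg 5: left by d7 = 18 → (1/3, 5/3)
  seg 6: right by d8 = 70/3 → (71/3, 5/3)
  seg 7: down by d5 = 5 → (71/3, -10/3)
  seg 8: left by d2 = 10 → (41/3, -10/3)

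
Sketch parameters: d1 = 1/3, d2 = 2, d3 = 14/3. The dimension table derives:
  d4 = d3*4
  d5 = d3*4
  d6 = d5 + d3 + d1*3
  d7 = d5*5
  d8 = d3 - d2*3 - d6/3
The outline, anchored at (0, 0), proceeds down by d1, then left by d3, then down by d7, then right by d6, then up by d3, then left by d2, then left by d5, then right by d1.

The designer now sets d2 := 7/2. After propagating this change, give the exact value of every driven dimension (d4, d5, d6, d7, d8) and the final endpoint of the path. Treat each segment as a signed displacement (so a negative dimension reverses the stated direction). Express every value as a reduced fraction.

d4 = 56/3
d5 = 56/3
d6 = 73/3
d7 = 280/3
d8 = -251/18
endpoint = (-13/6, -89)

Apply edit: d2 := 7/2
  d4 = d3*4 = 56/3
  d5 = d3*4 = 56/3
  d6 = d5 + d3 + d1*3 = 73/3
  d7 = d5*5 = 280/3
  d8 = d3 - d2*3 - d6/3 = -251/18
Walk from origin (0, 0):
  seg 1: down by d1 = 1/3 → (0, -1/3)
  seg 2: left by d3 = 14/3 → (-14/3, -1/3)
  seg 3: down by d7 = 280/3 → (-14/3, -281/3)
  seg 4: right by d6 = 73/3 → (59/3, -281/3)
  seg 5: up by d3 = 14/3 → (59/3, -89)
  seg 6: left by d2 = 7/2 → (97/6, -89)
  seg 7: left by d5 = 56/3 → (-5/2, -89)
  seg 8: right by d1 = 1/3 → (-13/6, -89)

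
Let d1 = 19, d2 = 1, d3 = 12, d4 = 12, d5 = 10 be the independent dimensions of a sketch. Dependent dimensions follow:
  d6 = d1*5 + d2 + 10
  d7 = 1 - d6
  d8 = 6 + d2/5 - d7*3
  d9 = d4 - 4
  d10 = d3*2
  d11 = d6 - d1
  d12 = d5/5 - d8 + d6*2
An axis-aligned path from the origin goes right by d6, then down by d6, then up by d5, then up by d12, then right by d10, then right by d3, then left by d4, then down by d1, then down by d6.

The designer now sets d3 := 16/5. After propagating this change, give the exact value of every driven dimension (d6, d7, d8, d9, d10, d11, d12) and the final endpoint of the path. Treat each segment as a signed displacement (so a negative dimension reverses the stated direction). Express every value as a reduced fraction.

Apply edit: d3 := 16/5
  d6 = d1*5 + d2 + 10 = 106
  d7 = 1 - d6 = -105
  d8 = 6 + d2/5 - d7*3 = 1606/5
  d9 = d4 - 4 = 8
  d10 = d3*2 = 32/5
  d11 = d6 - d1 = 87
  d12 = d5/5 - d8 + d6*2 = -536/5
Walk from origin (0, 0):
  seg 1: right by d6 = 106 → (106, 0)
  seg 2: down by d6 = 106 → (106, -106)
  seg 3: up by d5 = 10 → (106, -96)
  seg 4: up by d12 = -536/5 → (106, -1016/5)
  seg 5: right by d10 = 32/5 → (562/5, -1016/5)
  seg 6: right by d3 = 16/5 → (578/5, -1016/5)
  seg 7: left by d4 = 12 → (518/5, -1016/5)
  seg 8: down by d1 = 19 → (518/5, -1111/5)
  seg 9: down by d6 = 106 → (518/5, -1641/5)

d6 = 106
d7 = -105
d8 = 1606/5
d9 = 8
d10 = 32/5
d11 = 87
d12 = -536/5
endpoint = (518/5, -1641/5)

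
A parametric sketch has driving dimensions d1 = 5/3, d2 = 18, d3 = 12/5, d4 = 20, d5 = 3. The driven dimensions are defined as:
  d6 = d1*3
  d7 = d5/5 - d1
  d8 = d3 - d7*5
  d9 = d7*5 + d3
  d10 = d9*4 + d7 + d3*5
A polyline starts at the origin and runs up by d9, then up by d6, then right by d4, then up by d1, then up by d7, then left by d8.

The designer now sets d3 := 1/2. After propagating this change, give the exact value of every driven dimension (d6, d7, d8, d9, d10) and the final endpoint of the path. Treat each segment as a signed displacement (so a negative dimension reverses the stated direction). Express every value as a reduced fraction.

d6 = 5
d7 = -16/15
d8 = 35/6
d9 = -29/6
d10 = -179/10
endpoint = (85/6, 23/30)

Apply edit: d3 := 1/2
  d6 = d1*3 = 5
  d7 = d5/5 - d1 = -16/15
  d8 = d3 - d7*5 = 35/6
  d9 = d7*5 + d3 = -29/6
  d10 = d9*4 + d7 + d3*5 = -179/10
Walk from origin (0, 0):
  seg 1: up by d9 = -29/6 → (0, -29/6)
  seg 2: up by d6 = 5 → (0, 1/6)
  seg 3: right by d4 = 20 → (20, 1/6)
  seg 4: up by d1 = 5/3 → (20, 11/6)
  seg 5: up by d7 = -16/15 → (20, 23/30)
  seg 6: left by d8 = 35/6 → (85/6, 23/30)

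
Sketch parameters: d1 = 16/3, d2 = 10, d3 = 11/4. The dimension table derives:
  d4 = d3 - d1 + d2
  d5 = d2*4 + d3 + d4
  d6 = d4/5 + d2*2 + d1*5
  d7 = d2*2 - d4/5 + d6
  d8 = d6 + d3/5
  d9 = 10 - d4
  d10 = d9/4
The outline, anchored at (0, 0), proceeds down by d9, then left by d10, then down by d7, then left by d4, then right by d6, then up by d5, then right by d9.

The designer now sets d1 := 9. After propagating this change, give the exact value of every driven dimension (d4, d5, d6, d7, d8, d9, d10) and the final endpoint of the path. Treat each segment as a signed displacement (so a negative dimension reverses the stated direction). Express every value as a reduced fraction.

d4 = 15/4
d5 = 93/2
d6 = 263/4
d7 = 85
d8 = 663/10
d9 = 25/4
d10 = 25/16
endpoint = (1067/16, -179/4)

Apply edit: d1 := 9
  d4 = d3 - d1 + d2 = 15/4
  d5 = d2*4 + d3 + d4 = 93/2
  d6 = d4/5 + d2*2 + d1*5 = 263/4
  d7 = d2*2 - d4/5 + d6 = 85
  d8 = d6 + d3/5 = 663/10
  d9 = 10 - d4 = 25/4
  d10 = d9/4 = 25/16
Walk from origin (0, 0):
  seg 1: down by d9 = 25/4 → (0, -25/4)
  seg 2: left by d10 = 25/16 → (-25/16, -25/4)
  seg 3: down by d7 = 85 → (-25/16, -365/4)
  seg 4: left by d4 = 15/4 → (-85/16, -365/4)
  seg 5: right by d6 = 263/4 → (967/16, -365/4)
  seg 6: up by d5 = 93/2 → (967/16, -179/4)
  seg 7: right by d9 = 25/4 → (1067/16, -179/4)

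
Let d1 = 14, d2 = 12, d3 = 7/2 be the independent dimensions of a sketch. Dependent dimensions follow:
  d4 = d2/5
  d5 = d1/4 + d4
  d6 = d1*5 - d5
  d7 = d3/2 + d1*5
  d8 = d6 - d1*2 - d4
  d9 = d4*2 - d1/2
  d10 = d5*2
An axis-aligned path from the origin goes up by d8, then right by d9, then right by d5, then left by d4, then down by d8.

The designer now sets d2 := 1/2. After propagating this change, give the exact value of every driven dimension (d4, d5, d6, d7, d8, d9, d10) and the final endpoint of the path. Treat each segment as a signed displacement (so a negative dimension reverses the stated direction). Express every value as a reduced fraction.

Apply edit: d2 := 1/2
  d4 = d2/5 = 1/10
  d5 = d1/4 + d4 = 18/5
  d6 = d1*5 - d5 = 332/5
  d7 = d3/2 + d1*5 = 287/4
  d8 = d6 - d1*2 - d4 = 383/10
  d9 = d4*2 - d1/2 = -34/5
  d10 = d5*2 = 36/5
Walk from origin (0, 0):
  seg 1: up by d8 = 383/10 → (0, 383/10)
  seg 2: right by d9 = -34/5 → (-34/5, 383/10)
  seg 3: right by d5 = 18/5 → (-16/5, 383/10)
  seg 4: left by d4 = 1/10 → (-33/10, 383/10)
  seg 5: down by d8 = 383/10 → (-33/10, 0)

d4 = 1/10
d5 = 18/5
d6 = 332/5
d7 = 287/4
d8 = 383/10
d9 = -34/5
d10 = 36/5
endpoint = (-33/10, 0)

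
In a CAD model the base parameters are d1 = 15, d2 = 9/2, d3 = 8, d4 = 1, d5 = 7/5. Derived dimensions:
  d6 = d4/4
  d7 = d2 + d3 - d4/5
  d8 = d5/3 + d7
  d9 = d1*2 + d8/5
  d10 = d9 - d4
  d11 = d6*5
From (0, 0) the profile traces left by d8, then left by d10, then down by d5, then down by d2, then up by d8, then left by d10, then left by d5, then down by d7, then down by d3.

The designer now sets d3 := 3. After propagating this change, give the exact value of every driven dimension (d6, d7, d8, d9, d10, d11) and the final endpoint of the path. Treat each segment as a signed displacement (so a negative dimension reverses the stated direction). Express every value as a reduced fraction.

d6 = 1/4
d7 = 73/10
d8 = 233/30
d9 = 4733/150
d10 = 4583/150
d11 = 5/4
endpoint = (-10541/150, -253/30)

Apply edit: d3 := 3
  d6 = d4/4 = 1/4
  d7 = d2 + d3 - d4/5 = 73/10
  d8 = d5/3 + d7 = 233/30
  d9 = d1*2 + d8/5 = 4733/150
  d10 = d9 - d4 = 4583/150
  d11 = d6*5 = 5/4
Walk from origin (0, 0):
  seg 1: left by d8 = 233/30 → (-233/30, 0)
  seg 2: left by d10 = 4583/150 → (-958/25, 0)
  seg 3: down by d5 = 7/5 → (-958/25, -7/5)
  seg 4: down by d2 = 9/2 → (-958/25, -59/10)
  seg 5: up by d8 = 233/30 → (-958/25, 28/15)
  seg 6: left by d10 = 4583/150 → (-10331/150, 28/15)
  seg 7: left by d5 = 7/5 → (-10541/150, 28/15)
  seg 8: down by d7 = 73/10 → (-10541/150, -163/30)
  seg 9: down by d3 = 3 → (-10541/150, -253/30)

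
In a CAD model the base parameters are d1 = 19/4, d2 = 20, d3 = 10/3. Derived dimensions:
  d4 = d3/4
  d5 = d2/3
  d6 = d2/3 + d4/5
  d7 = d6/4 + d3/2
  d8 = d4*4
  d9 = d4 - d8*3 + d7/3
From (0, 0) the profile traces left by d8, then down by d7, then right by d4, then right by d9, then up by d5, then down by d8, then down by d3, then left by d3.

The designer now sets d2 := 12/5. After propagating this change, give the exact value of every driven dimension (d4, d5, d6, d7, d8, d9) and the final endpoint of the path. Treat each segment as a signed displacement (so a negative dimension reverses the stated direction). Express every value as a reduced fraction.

d4 = 5/6
d5 = 4/5
d6 = 29/30
d7 = 229/120
d8 = 10/3
d9 = -3071/360
endpoint = (-5171/360, -311/40)

Apply edit: d2 := 12/5
  d4 = d3/4 = 5/6
  d5 = d2/3 = 4/5
  d6 = d2/3 + d4/5 = 29/30
  d7 = d6/4 + d3/2 = 229/120
  d8 = d4*4 = 10/3
  d9 = d4 - d8*3 + d7/3 = -3071/360
Walk from origin (0, 0):
  seg 1: left by d8 = 10/3 → (-10/3, 0)
  seg 2: down by d7 = 229/120 → (-10/3, -229/120)
  seg 3: right by d4 = 5/6 → (-5/2, -229/120)
  seg 4: right by d9 = -3071/360 → (-3971/360, -229/120)
  seg 5: up by d5 = 4/5 → (-3971/360, -133/120)
  seg 6: down by d8 = 10/3 → (-3971/360, -533/120)
  seg 7: down by d3 = 10/3 → (-3971/360, -311/40)
  seg 8: left by d3 = 10/3 → (-5171/360, -311/40)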